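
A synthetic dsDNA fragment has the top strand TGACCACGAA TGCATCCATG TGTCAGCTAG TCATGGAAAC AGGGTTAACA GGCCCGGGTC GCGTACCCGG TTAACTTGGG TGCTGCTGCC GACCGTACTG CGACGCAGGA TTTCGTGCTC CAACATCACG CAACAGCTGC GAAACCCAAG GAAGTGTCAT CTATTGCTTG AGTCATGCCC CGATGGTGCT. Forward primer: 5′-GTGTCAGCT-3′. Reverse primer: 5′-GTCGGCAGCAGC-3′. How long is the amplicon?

74 bp

Scanning the template, GTGTCAGCT occurs at positions 20–28; this primer anneals to the bottom strand there with its 3' end pointing downstream.
The reverse primer's reverse complement is GCTGCTGCCGAC, which matches the template at positions 82–93.
Product length = (reverse-primer end) − (forward-primer start) + 1 = 93 − 20 + 1 = 74 bp.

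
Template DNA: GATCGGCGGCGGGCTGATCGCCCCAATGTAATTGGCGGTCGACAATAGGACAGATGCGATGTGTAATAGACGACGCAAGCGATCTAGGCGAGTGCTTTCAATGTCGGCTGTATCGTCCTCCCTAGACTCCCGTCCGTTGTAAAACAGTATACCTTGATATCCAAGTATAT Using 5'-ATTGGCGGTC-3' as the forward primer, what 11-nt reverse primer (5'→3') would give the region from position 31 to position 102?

5'-ATTGAAAGCAC-3'

The product's 3' end on the top strand is position 102.
The reverse primer anneals to the top strand over positions 92–102, i.e. to GTGCTTTCAAT.
Its sequence written 5'→3' is the reverse complement: ATTGAAAGCAC.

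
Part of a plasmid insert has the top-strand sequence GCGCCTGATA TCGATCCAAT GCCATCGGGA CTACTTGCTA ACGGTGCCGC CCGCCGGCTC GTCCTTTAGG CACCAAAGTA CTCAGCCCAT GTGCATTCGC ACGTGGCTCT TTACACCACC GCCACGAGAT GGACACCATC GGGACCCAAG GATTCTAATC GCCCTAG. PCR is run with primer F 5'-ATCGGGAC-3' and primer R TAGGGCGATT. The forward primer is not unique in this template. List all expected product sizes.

The forward primer ATCGGGAC matches the top strand at positions 24–31, 138–145.
The reverse primer's reverse complement is AATCGCCCTA, matching at positions 157–166.
Each forward site pairs with the reverse site to give a product ending at position 166: sizes 143, 29 bp.

143 bp, 29 bp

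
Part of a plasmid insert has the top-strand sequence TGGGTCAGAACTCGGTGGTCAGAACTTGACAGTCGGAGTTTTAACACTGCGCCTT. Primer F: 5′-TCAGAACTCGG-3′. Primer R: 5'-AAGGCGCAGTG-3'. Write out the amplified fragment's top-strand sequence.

5'-TCAGAACTCGGTGGTCAGAACTTGACAGTCGGAGTTTTAACACTGCGCCTT-3'

Forward primer TCAGAACTCGG is found on the top strand at positions 5–15.
Taking the reverse complement of AAGGCGCAGTG gives CACTGCGCCTT, found at positions 45–55 on the template; the primer anneals here to the top strand with its 3' end pointing upstream.
The product is the template from position 5 through 55 (51 bp).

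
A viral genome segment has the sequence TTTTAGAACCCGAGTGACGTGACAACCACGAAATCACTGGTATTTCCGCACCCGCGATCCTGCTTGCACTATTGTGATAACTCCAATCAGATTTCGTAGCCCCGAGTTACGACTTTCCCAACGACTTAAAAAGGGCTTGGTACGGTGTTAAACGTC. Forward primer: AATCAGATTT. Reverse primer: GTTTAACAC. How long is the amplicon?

69 bp

Forward primer AATCAGATTT is found on the top strand at positions 85–94.
The reverse primer's reverse complement is GTGTTAAAC, which matches the template at positions 145–153.
Amplicon spans positions 85–153: 69 bp.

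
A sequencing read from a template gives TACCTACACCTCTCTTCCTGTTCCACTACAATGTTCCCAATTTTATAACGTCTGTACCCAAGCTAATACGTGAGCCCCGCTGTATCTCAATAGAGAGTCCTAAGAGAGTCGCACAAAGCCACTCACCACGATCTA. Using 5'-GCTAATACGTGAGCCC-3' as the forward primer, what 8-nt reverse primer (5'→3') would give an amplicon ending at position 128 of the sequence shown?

5'-TGGTGAGT-3'

The forward primer binds at positions 62–77; the product's 3' end on the top strand is position 128.
The reverse primer anneals to the top strand over positions 121–128, i.e. to ACTCACCA.
Its sequence written 5'→3' is the reverse complement: TGGTGAGT.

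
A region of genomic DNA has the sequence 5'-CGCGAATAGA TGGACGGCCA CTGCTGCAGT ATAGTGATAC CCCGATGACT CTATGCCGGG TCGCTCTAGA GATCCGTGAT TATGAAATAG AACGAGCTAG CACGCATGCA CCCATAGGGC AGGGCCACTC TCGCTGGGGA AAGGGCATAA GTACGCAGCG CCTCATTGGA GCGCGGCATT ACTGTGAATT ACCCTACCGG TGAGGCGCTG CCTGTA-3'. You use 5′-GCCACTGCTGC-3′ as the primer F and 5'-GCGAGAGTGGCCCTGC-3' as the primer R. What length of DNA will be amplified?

Scanning the template, GCCACTGCTGC occurs at positions 17–27; this primer anneals to the bottom strand there with its 3' end pointing downstream.
Taking the reverse complement of GCGAGAGTGGCCCTGC gives GCAGGGCCACTCTCGC, found at positions 119–134 on the template; the primer anneals here to the top strand with its 3' end pointing upstream.
The product runs from position 17 to position 134, so its length is 134 − 17 + 1 = 118 bp.

118 bp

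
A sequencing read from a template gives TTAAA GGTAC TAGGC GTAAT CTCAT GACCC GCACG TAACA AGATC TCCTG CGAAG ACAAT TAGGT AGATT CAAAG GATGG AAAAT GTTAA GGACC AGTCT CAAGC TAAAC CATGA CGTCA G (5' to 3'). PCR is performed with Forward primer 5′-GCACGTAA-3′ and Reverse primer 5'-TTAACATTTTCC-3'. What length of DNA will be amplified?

Scanning the template, GCACGTAA occurs at positions 31–38; this primer anneals to the bottom strand there with its 3' end pointing downstream.
Reverse complement of the reverse primer: GGAAAATGTTAA. This occurs on the top strand at positions 79–90.
Amplicon spans positions 31–90: 60 bp.

60 bp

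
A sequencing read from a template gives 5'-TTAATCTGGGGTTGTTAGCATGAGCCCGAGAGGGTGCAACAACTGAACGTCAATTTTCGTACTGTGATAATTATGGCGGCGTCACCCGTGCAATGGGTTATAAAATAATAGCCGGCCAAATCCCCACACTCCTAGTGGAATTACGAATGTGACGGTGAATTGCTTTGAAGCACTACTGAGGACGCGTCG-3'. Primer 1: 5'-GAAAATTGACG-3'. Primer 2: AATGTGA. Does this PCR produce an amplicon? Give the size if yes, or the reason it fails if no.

Primer 1 (GAAAATTGACG) has reverse complement CGTCAATTTTC, which matches the top strand at positions 48–58; primer 1 anneals to the top strand there with its 3' end pointing upstream toward position 48.
Primer 2 (AATGTGA) matches the top strand directly at positions 146–152; it anneals to the bottom strand with its 3' end pointing downstream toward position 152.
The 3' ends diverge (primer 1 extends toward position 1, primer 2 toward position 189), so the primers never converge on a shared product.

No product — the primers' 3' ends point away from each other.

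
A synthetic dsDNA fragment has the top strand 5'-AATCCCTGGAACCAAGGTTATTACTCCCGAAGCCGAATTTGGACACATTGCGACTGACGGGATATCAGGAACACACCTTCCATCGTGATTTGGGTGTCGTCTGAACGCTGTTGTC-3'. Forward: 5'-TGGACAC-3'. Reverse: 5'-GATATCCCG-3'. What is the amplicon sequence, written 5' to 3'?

The forward primer matches the template at positions 40–46.
Taking the reverse complement of GATATCCCG gives CGGGATATC, found at positions 58–66 on the template; the primer anneals here to the top strand with its 3' end pointing upstream.
The product is the template from position 40 through 66 (27 bp).

5'-TGGACACATTGCGACTGACGGGATATC-3'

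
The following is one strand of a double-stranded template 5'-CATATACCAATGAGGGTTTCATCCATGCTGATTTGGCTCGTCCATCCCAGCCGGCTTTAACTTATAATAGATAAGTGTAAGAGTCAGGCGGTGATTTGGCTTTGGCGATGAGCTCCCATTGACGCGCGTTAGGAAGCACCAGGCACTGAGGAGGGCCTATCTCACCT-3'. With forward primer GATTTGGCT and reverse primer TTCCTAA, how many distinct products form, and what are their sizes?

The forward primer GATTTGGCT matches the top strand at positions 30–38, 93–101.
The reverse primer's reverse complement is TTAGGAA, matching at positions 129–135.
Each forward site pairs with the reverse site to give a product ending at position 135: sizes 106, 43 bp.

Two products: 106 bp, 43 bp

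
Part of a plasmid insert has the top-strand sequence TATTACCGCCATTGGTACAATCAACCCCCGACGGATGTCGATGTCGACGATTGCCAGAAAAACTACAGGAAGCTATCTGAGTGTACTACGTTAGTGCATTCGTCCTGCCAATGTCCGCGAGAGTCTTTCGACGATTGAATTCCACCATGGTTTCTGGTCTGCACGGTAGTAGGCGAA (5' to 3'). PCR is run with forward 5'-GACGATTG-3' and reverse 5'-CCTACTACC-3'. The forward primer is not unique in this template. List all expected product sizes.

128 bp, 44 bp

The forward primer GACGATTG matches the top strand at positions 46–53, 130–137.
The reverse primer's reverse complement is GGTAGTAGG, matching at positions 165–173.
Each forward site pairs with the reverse site to give a product ending at position 173: sizes 128, 44 bp.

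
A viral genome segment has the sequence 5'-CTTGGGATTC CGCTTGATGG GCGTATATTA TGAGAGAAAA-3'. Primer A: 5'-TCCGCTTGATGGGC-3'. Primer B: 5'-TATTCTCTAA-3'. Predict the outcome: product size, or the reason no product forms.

Primer B (TATTCTCTAA) does not match the top strand, and its reverse complement TTAGAGAATA does not match either.
With no annealing site for primer B, no amplification occurs.

No product — primer B has no binding site in the template.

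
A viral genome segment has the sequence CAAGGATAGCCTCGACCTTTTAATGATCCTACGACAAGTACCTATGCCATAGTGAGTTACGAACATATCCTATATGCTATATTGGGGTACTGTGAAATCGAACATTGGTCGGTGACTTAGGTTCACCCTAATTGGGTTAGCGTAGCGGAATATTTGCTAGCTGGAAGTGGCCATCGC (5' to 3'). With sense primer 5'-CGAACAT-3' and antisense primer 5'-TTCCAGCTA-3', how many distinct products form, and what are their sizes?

The forward primer CGAACAT matches the top strand at positions 60–66, 99–105.
The reverse primer's reverse complement is TAGCTGGAA, matching at positions 158–166.
Each forward site pairs with the reverse site to give a product ending at position 166: sizes 107, 68 bp.

Two products: 107 bp, 68 bp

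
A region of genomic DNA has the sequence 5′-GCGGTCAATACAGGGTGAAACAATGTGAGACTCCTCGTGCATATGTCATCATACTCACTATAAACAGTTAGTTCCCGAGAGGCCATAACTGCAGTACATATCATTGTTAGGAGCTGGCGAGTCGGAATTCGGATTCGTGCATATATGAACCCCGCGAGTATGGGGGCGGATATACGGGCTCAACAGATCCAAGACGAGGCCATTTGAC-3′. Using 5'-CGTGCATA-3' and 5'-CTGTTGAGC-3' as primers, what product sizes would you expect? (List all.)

The forward primer CGTGCATA matches the top strand at positions 36–43, 136–143.
The reverse primer's reverse complement is GCTCAACAG, matching at positions 178–186.
Each forward site pairs with the reverse site to give a product ending at position 186: sizes 151, 51 bp.

151 bp, 51 bp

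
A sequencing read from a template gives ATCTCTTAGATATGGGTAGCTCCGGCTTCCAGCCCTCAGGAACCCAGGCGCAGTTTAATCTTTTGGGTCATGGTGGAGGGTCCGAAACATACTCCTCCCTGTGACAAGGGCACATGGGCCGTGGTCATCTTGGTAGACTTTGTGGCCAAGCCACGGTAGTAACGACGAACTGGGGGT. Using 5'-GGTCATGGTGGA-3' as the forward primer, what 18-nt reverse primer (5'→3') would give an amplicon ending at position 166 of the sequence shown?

5'-GTCGTTACTACCGTGGCT-3'

The forward primer binds at positions 66–77; the product's 3' end on the top strand is position 166.
The reverse primer anneals to the top strand over positions 149–166, i.e. to AGCCACGGTAGTAACGAC.
Its sequence written 5'→3' is the reverse complement: GTCGTTACTACCGTGGCT.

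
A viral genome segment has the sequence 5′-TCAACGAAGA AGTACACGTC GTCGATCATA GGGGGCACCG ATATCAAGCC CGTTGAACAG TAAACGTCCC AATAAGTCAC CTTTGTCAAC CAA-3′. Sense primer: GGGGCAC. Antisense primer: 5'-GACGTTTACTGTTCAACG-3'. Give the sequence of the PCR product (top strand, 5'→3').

5'-GGGGCACCGATATCAAGCCCGTTGAACAGTAAACGTC-3'

Forward primer GGGGCAC is found on the top strand at positions 32–38.
Taking the reverse complement of GACGTTTACTGTTCAACG gives CGTTGAACAGTAAACGTC, found at positions 51–68 on the template; the primer anneals here to the top strand with its 3' end pointing upstream.
The product is the template from position 32 through 68 (37 bp).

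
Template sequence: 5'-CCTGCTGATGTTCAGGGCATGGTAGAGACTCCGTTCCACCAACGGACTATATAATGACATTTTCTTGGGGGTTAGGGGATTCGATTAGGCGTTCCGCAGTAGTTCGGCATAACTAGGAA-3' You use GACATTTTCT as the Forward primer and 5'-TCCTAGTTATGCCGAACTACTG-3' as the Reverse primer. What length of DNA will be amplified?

63 bp

The forward primer matches the template at positions 56–65.
Taking the reverse complement of TCCTAGTTATGCCGAACTACTG gives CAGTAGTTCGGCATAACTAGGA, found at positions 97–118 on the template; the primer anneals here to the top strand with its 3' end pointing upstream.
Product length = (reverse-primer end) − (forward-primer start) + 1 = 118 − 56 + 1 = 63 bp.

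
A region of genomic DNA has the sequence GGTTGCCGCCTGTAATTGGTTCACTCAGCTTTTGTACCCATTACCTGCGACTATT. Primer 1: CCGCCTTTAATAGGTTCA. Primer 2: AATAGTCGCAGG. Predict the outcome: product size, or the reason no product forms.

No product — primer 1 has no binding site in the template.

Primer 1 (CCGCCTTTAATAGGTTCA) does not match the top strand, and its reverse complement TGAACCTATTAAAGGCGG does not match either.
With no annealing site for primer 1, no amplification occurs.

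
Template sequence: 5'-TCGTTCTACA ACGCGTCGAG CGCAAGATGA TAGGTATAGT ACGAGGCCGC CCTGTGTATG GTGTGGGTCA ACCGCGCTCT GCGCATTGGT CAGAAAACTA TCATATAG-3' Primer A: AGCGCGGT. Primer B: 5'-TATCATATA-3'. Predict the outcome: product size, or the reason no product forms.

Primer A (AGCGCGGT) has reverse complement ACCGCGCT, which matches the top strand at positions 71–78; primer A anneals to the top strand there with its 3' end pointing upstream toward position 71.
Primer B (TATCATATA) matches the top strand directly at positions 99–107; it anneals to the bottom strand with its 3' end pointing downstream toward position 107.
The 3' ends diverge (primer A extends toward position 1, primer B toward position 108), so the primers never converge on a shared product.

No product — the primers' 3' ends point away from each other.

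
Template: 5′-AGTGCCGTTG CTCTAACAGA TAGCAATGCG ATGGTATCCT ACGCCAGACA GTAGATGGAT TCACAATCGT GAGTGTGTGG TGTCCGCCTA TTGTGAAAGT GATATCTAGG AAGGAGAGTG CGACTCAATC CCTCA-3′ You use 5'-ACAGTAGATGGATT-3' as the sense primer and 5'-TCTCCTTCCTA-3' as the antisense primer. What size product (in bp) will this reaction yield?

70 bp

Forward primer ACAGTAGATGGATT is found on the top strand at positions 48–61.
Reverse complement of the reverse primer: TAGGAAGGAGA. This occurs on the top strand at positions 107–117.
The product runs from position 48 to position 117, so its length is 117 − 48 + 1 = 70 bp.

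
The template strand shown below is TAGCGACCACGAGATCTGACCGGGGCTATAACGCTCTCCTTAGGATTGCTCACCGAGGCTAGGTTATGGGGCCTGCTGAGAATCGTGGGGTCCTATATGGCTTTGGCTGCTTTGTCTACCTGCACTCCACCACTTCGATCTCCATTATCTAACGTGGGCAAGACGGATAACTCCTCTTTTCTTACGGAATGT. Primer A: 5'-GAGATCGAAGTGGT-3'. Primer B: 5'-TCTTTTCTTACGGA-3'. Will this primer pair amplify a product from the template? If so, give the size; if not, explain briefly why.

No product — the primers' 3' ends point away from each other.

Primer A (GAGATCGAAGTGGT) has reverse complement ACCACTTCGATCTC, which matches the top strand at positions 129–142; primer A anneals to the top strand there with its 3' end pointing upstream toward position 129.
Primer B (TCTTTTCTTACGGA) matches the top strand directly at positions 175–188; it anneals to the bottom strand with its 3' end pointing downstream toward position 188.
The 3' ends diverge (primer A extends toward position 1, primer B toward position 192), so the primers never converge on a shared product.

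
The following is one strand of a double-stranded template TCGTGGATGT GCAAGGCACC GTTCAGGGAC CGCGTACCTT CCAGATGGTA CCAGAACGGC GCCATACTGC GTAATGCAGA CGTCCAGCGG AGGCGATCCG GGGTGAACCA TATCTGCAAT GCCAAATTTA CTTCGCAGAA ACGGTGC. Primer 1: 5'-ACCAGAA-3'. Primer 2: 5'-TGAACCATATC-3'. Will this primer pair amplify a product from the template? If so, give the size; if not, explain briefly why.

No product — both primers anneal to the same strand and extend in the same direction.

Primer 1 (ACCAGAA) matches the top strand at positions 50–56 (3' end points downstream).
Primer 2 (TGAACCATATC) also matches the top strand directly, at positions 104–114 — its reverse complement GATATGGTTCA is not present.
Both primers anneal to the bottom strand with 3' ends pointing the same way, so neither can prime synthesis back toward the other.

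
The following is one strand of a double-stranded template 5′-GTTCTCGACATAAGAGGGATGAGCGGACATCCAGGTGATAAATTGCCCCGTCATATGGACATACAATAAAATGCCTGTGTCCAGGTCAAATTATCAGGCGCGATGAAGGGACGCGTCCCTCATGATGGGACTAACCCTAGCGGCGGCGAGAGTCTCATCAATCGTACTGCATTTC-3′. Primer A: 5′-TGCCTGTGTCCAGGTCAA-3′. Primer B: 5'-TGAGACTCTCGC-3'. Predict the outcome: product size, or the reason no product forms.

Yes — an 86 bp product.

Primer A (TGCCTGTGTCCAGGTCAA) matches the top strand at positions 72–89; it acts as a forward primer.
Primer B's reverse complement is GCGAGAGTCTCA, matching the top strand at positions 146–157; it acts as a reverse primer.
The 3' ends face each other across positions 72–157, giving an 86 bp product.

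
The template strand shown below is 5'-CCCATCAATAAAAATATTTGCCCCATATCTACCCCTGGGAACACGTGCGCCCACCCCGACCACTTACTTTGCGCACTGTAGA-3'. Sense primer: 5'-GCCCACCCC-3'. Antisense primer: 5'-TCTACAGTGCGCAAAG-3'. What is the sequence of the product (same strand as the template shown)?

Scanning the template, GCCCACCCC occurs at positions 49–57; this primer anneals to the bottom strand there with its 3' end pointing downstream.
Reverse complement of the reverse primer: CTTTGCGCACTGTAGA. This occurs on the top strand at positions 67–82.
The product is the template from position 49 through 82 (34 bp).

5'-GCCCACCCCGACCACTTACTTTGCGCACTGTAGA-3'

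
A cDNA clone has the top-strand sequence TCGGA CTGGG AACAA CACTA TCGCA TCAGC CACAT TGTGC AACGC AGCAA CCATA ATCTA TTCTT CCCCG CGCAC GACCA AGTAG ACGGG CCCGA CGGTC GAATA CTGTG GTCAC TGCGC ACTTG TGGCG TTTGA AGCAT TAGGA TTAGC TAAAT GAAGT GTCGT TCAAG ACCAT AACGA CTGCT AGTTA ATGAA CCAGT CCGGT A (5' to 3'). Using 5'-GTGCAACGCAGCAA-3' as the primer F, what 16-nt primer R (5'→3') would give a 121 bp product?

5'-TCATTTAGCTAATCCT-3'

The forward primer binds at positions 37–50, so a 121 bp product ends at position 37 + 121 − 1 = 157.
The reverse primer anneals to the top strand over positions 142–157, i.e. to AGGATTAGCTAAATGA.
Its sequence written 5'→3' is the reverse complement: TCATTTAGCTAATCCT.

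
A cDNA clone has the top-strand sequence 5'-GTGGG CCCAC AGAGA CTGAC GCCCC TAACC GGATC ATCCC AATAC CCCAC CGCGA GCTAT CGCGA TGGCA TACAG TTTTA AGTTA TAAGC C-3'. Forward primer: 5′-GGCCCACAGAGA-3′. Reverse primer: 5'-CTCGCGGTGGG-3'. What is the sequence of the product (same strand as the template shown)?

The forward primer matches the template at positions 4–15.
The reverse primer's reverse complement is CCCACCGCGAG, which matches the template at positions 46–56.
The product is the template from position 4 through 56 (53 bp).

5'-GGCCCACAGAGACTGACGCCCCTAACCGGATCATCCCAATACCCCACCGCGAG-3'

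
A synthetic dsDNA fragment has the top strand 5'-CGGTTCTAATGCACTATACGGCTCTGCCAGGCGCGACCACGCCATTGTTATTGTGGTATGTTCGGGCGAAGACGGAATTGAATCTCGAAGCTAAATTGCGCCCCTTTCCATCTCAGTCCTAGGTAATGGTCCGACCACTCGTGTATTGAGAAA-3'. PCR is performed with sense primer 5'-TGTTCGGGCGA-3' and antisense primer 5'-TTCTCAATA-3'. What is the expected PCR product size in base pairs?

94 bp

Scanning the template, TGTTCGGGCGA occurs at positions 59–69; this primer anneals to the bottom strand there with its 3' end pointing downstream.
Reverse complement of the reverse primer: TATTGAGAA. This occurs on the top strand at positions 144–152.
The product runs from position 59 to position 152, so its length is 152 − 59 + 1 = 94 bp.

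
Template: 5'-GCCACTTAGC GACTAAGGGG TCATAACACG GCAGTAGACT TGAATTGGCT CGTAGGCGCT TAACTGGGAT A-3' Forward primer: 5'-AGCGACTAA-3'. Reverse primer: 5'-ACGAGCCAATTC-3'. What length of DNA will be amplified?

The forward primer matches the template at positions 8–16.
The reverse primer's reverse complement is GAATTGGCTCGT, which matches the template at positions 42–53.
Amplicon spans positions 8–53: 46 bp.

46 bp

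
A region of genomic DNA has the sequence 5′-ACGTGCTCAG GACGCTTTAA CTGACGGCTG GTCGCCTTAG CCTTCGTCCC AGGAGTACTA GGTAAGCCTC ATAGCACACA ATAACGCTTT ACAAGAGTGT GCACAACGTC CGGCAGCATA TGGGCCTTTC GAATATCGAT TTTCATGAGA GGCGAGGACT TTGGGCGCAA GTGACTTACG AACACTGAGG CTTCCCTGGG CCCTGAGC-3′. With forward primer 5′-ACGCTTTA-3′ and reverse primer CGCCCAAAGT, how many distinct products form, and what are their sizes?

Two products: 156 bp, 84 bp

The forward primer ACGCTTTA matches the top strand at positions 12–19, 84–91.
The reverse primer's reverse complement is ACTTTGGGCG, matching at positions 158–167.
Each forward site pairs with the reverse site to give a product ending at position 167: sizes 156, 84 bp.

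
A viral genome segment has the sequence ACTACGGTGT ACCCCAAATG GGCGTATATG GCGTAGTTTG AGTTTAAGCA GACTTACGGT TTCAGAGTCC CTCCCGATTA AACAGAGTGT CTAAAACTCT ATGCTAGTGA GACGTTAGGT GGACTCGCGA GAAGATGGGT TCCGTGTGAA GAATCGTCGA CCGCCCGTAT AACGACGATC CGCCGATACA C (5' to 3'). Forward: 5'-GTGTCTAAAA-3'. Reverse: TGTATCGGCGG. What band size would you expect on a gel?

104 bp

Forward primer GTGTCTAAAA is found on the top strand at positions 87–96.
Taking the reverse complement of TGTATCGGCGG gives CCGCCGATACA, found at positions 180–190 on the template; the primer anneals here to the top strand with its 3' end pointing upstream.
Amplicon spans positions 87–190: 104 bp.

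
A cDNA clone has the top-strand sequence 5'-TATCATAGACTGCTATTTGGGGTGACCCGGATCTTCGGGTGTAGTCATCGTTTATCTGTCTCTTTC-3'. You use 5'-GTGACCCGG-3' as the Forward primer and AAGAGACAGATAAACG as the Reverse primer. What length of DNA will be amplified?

Scanning the template, GTGACCCGG occurs at positions 22–30; this primer anneals to the bottom strand there with its 3' end pointing downstream.
The reverse primer's reverse complement is CGTTTATCTGTCTCTT, which matches the template at positions 49–64.
The product runs from position 22 to position 64, so its length is 64 − 22 + 1 = 43 bp.

43 bp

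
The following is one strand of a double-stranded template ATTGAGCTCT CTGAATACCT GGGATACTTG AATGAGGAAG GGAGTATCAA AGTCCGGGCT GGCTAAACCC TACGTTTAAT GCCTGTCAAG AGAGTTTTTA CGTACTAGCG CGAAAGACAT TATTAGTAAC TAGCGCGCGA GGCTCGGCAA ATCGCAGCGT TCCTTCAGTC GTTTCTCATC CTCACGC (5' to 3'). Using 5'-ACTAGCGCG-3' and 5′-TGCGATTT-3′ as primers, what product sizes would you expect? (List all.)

The forward primer ACTAGCGCG matches the top strand at positions 104–112, 129–137.
The reverse primer's reverse complement is AAATCGCA, matching at positions 149–156.
Each forward site pairs with the reverse site to give a product ending at position 156: sizes 53, 28 bp.

53 bp, 28 bp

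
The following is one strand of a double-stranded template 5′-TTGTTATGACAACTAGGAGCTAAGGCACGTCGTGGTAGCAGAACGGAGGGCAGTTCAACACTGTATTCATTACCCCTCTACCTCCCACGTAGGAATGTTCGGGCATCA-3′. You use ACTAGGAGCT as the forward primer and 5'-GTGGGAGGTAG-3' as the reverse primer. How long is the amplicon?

Forward primer ACTAGGAGCT is found on the top strand at positions 12–21.
Taking the reverse complement of GTGGGAGGTAG gives CTACCTCCCAC, found at positions 78–88 on the template; the primer anneals here to the top strand with its 3' end pointing upstream.
The product runs from position 12 to position 88, so its length is 88 − 12 + 1 = 77 bp.

77 bp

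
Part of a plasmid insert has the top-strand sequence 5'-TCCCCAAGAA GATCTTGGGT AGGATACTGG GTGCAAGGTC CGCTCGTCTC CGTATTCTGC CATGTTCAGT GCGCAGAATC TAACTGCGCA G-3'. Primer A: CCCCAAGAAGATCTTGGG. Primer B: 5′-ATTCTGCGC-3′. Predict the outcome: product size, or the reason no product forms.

Primer A (CCCCAAGAAGATCTTGGG) matches the top strand at positions 2–19; it acts as a forward primer.
Primer B's reverse complement is GCGCAGAAT, matching the top strand at positions 71–79; it acts as a reverse primer.
The 3' ends face each other across positions 2–79, giving a 78 bp product.

Yes — a 78 bp product.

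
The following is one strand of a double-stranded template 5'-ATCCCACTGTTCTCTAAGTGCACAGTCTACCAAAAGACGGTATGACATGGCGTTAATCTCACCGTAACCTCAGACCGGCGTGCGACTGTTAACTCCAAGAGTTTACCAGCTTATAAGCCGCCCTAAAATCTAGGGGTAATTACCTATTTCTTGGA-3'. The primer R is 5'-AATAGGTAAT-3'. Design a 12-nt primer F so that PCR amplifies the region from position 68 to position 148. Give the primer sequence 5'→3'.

The reverse primer's reverse complement ATTACCTATT matches the template at positions 139–148; the product starts at position 68.
The forward primer is identical to the top strand over positions 68–79: CCTCAGACCGGC.

5'-CCTCAGACCGGC-3'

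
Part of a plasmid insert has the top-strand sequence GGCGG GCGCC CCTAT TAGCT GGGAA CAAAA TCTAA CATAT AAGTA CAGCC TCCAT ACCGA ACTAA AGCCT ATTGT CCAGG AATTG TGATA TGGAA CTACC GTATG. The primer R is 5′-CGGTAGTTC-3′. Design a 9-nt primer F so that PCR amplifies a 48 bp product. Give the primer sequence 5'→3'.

The reverse primer's reverse complement GAACTACCG matches the template at positions 93–101, so the product ends at position 101.
A 48 bp product then starts at position 101 − 48 + 1 = 54.
The forward primer is identical to the top strand there: ATACCGAAC.

5'-ATACCGAAC-3'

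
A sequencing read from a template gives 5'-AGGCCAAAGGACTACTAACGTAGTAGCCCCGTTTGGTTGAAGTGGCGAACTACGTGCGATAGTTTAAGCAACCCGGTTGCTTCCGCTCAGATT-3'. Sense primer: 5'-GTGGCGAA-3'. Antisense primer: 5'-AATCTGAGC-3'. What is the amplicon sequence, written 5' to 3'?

5'-GTGGCGAACTACGTGCGATAGTTTAAGCAACCCGGTTGCTTCCGCTCAGATT-3'

Scanning the template, GTGGCGAA occurs at positions 42–49; this primer anneals to the bottom strand there with its 3' end pointing downstream.
Taking the reverse complement of AATCTGAGC gives GCTCAGATT, found at positions 85–93 on the template; the primer anneals here to the top strand with its 3' end pointing upstream.
The product is the template from position 42 through 93 (52 bp).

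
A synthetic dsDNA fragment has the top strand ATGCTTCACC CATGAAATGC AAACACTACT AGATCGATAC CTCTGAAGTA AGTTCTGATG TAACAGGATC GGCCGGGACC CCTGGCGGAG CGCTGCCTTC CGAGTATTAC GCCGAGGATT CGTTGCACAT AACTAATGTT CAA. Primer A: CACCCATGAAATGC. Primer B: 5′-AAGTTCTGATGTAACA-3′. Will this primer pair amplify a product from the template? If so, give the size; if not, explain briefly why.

No product — both primers anneal to the same strand and extend in the same direction.

Primer A (CACCCATGAAATGC) matches the top strand at positions 7–20 (3' end points downstream).
Primer B (AAGTTCTGATGTAACA) also matches the top strand directly, at positions 50–65 — its reverse complement TGTTACATCAGAACTT is not present.
Both primers anneal to the bottom strand with 3' ends pointing the same way, so neither can prime synthesis back toward the other.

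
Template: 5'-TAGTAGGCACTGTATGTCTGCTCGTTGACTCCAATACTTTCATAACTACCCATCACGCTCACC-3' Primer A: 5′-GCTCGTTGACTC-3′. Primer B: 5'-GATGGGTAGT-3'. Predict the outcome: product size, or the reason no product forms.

Primer A (GCTCGTTGACTC) matches the top strand at positions 20–31; it acts as a forward primer.
Primer B's reverse complement is ACTACCCATC, matching the top strand at positions 45–54; it acts as a reverse primer.
The 3' ends face each other across positions 20–54, giving a 35 bp product.

Yes — a 35 bp product.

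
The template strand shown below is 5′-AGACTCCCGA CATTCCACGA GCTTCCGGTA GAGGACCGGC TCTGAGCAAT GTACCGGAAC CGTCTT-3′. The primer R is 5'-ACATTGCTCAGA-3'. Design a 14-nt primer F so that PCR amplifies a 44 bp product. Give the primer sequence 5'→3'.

The reverse primer's reverse complement TCTGAGCAATGT matches the template at positions 41–52, so the product ends at position 52.
A 44 bp product then starts at position 52 − 44 + 1 = 9.
The forward primer is identical to the top strand there: GACATTCCACGAGC.

5'-GACATTCCACGAGC-3'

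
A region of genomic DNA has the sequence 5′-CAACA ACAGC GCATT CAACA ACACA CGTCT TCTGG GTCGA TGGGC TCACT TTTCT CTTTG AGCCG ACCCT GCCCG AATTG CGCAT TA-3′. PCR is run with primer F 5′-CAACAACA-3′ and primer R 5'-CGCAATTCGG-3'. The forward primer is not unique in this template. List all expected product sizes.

The forward primer CAACAACA matches the top strand at positions 1–8, 16–23.
The reverse primer's reverse complement is CCGAATTGCG, matching at positions 73–82.
Each forward site pairs with the reverse site to give a product ending at position 82: sizes 82, 67 bp.

82 bp, 67 bp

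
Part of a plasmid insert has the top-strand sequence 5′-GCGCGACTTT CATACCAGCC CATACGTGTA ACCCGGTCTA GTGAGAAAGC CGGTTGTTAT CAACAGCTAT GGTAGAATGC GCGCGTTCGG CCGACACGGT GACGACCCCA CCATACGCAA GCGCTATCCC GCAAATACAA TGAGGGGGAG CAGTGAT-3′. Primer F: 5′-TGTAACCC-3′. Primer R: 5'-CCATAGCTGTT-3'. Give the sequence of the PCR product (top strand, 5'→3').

5'-TGTAACCCGGTCTAGTGAGAAAGCCGGTTGTTATCAACAGCTATGG-3'

Forward primer TGTAACCC is found on the top strand at positions 27–34.
Taking the reverse complement of CCATAGCTGTT gives AACAGCTATGG, found at positions 62–72 on the template; the primer anneals here to the top strand with its 3' end pointing upstream.
The product is the template from position 27 through 72 (46 bp).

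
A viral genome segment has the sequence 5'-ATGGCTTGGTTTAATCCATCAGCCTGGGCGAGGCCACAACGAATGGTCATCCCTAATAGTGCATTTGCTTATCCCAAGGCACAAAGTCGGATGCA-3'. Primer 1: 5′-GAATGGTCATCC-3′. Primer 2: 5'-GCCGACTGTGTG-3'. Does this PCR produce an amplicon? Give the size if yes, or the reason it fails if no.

Primer 2 (GCCGACTGTGTG) does not match the top strand, and its reverse complement CACACAGTCGGC does not match either.
With no annealing site for primer 2, no amplification occurs.

No product — primer 2 has no binding site in the template.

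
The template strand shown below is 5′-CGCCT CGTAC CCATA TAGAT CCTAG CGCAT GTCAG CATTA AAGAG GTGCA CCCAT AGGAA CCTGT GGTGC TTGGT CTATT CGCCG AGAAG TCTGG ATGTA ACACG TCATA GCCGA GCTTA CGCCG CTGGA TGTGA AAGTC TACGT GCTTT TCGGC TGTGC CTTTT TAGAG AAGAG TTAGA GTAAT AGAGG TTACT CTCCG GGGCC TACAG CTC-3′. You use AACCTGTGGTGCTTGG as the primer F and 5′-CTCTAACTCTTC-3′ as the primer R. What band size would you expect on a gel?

123 bp

Forward primer AACCTGTGGTGCTTGG is found on the top strand at positions 59–74.
The reverse primer's reverse complement is GAAGAGTTAGAG, which matches the template at positions 170–181.
Product length = (reverse-primer end) − (forward-primer start) + 1 = 181 − 59 + 1 = 123 bp.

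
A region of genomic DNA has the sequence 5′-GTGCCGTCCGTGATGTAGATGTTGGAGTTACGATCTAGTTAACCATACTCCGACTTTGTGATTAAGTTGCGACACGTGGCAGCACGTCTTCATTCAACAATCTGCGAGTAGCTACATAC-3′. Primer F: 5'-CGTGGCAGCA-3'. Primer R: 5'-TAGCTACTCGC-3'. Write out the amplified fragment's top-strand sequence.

5'-CGTGGCAGCACGTCTTCATTCAACAATCTGCGAGTAGCTA-3'

Forward primer CGTGGCAGCA is found on the top strand at positions 75–84.
The reverse primer's reverse complement is GCGAGTAGCTA, which matches the template at positions 104–114.
The product is the template from position 75 through 114 (40 bp).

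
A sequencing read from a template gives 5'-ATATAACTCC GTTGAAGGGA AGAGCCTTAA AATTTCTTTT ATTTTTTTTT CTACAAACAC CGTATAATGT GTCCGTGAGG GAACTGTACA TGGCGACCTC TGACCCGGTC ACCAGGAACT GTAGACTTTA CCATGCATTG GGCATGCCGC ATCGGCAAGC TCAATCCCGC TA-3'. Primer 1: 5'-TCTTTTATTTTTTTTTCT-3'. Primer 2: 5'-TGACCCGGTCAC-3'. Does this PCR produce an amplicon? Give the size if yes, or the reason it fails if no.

Primer 1 (TCTTTTATTTTTTTTTCT) matches the top strand at positions 35–52 (3' end points downstream).
Primer 2 (TGACCCGGTCAC) also matches the top strand directly, at positions 101–112 — its reverse complement GTGACCGGGTCA is not present.
Both primers anneal to the bottom strand with 3' ends pointing the same way, so neither can prime synthesis back toward the other.

No product — both primers anneal to the same strand and extend in the same direction.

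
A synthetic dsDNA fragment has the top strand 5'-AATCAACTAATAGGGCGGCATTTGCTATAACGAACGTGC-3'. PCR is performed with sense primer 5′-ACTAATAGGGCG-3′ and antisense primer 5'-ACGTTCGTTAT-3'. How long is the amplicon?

32 bp

The forward primer matches the template at positions 6–17.
Taking the reverse complement of ACGTTCGTTAT gives ATAACGAACGT, found at positions 27–37 on the template; the primer anneals here to the top strand with its 3' end pointing upstream.
Product length = (reverse-primer end) − (forward-primer start) + 1 = 37 − 6 + 1 = 32 bp.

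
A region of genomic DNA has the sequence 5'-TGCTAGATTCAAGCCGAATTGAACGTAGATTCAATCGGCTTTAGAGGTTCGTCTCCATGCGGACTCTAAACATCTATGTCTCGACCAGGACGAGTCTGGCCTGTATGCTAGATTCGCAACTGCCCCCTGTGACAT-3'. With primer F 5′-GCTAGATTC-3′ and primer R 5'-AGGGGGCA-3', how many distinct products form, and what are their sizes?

Two products: 127 bp, 22 bp

The forward primer GCTAGATTC matches the top strand at positions 2–10, 107–115.
The reverse primer's reverse complement is TGCCCCCT, matching at positions 121–128.
Each forward site pairs with the reverse site to give a product ending at position 128: sizes 127, 22 bp.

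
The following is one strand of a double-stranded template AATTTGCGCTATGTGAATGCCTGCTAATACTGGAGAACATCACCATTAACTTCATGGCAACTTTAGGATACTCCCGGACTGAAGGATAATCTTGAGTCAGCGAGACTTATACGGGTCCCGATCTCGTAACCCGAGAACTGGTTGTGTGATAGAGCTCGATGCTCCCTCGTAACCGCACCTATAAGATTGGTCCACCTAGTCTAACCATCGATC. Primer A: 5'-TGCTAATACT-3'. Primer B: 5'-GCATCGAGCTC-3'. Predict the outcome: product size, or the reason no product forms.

Yes — a 141 bp product.

Primer A (TGCTAATACT) matches the top strand at positions 22–31; it acts as a forward primer.
Primer B's reverse complement is GAGCTCGATGC, matching the top strand at positions 152–162; it acts as a reverse primer.
The 3' ends face each other across positions 22–162, giving a 141 bp product.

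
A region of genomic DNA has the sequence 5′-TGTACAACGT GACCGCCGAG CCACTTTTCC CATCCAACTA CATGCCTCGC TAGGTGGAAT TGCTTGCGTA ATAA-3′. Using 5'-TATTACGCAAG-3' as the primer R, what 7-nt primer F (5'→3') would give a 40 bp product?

The reverse primer's reverse complement CTTGCGTAATA matches the template at positions 63–73, so the product ends at position 73.
A 40 bp product then starts at position 73 − 40 + 1 = 34.
The forward primer is identical to the top strand there: CCAACTA.

5'-CCAACTA-3'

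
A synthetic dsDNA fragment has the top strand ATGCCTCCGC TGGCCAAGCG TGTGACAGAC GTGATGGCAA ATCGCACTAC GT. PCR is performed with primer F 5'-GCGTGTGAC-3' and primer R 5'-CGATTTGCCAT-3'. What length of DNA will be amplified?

27 bp

Forward primer GCGTGTGAC is found on the top strand at positions 18–26.
Reverse complement of the reverse primer: ATGGCAAATCG. This occurs on the top strand at positions 34–44.
Amplicon spans positions 18–44: 27 bp.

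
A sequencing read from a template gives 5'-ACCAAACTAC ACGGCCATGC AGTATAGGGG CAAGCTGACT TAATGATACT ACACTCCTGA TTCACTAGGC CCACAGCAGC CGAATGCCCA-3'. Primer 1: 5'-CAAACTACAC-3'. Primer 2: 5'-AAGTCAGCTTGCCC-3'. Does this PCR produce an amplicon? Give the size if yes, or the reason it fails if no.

Primer 1 (CAAACTACAC) matches the top strand at positions 3–12; it acts as a forward primer.
Primer 2's reverse complement is GGGCAAGCTGACTT, matching the top strand at positions 28–41; it acts as a reverse primer.
The 3' ends face each other across positions 3–41, giving a 39 bp product.

Yes — a 39 bp product.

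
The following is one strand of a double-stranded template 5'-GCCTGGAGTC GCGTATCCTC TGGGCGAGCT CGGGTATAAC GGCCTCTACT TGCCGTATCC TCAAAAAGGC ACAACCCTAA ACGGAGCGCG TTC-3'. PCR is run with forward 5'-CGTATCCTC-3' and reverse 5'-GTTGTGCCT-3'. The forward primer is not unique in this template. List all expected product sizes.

64 bp, 22 bp

The forward primer CGTATCCTC matches the top strand at positions 12–20, 54–62.
The reverse primer's reverse complement is AGGCACAAC, matching at positions 67–75.
Each forward site pairs with the reverse site to give a product ending at position 75: sizes 64, 22 bp.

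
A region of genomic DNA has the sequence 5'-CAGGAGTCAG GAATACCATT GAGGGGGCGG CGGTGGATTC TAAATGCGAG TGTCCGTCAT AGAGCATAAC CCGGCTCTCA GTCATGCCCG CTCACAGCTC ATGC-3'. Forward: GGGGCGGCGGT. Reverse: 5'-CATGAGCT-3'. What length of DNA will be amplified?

80 bp

Forward primer GGGGCGGCGGT is found on the top strand at positions 24–34.
The reverse primer's reverse complement is AGCTCATG, which matches the template at positions 96–103.
Product length = (reverse-primer end) − (forward-primer start) + 1 = 103 − 24 + 1 = 80 bp.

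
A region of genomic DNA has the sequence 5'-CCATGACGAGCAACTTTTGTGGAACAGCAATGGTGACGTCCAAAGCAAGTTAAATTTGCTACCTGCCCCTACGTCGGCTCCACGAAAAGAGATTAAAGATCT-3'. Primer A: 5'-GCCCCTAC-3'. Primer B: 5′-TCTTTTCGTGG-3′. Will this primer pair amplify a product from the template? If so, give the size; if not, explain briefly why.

Yes — a 26 bp product.

Primer A (GCCCCTAC) matches the top strand at positions 65–72; it acts as a forward primer.
Primer B's reverse complement is CCACGAAAAGA, matching the top strand at positions 80–90; it acts as a reverse primer.
The 3' ends face each other across positions 65–90, giving a 26 bp product.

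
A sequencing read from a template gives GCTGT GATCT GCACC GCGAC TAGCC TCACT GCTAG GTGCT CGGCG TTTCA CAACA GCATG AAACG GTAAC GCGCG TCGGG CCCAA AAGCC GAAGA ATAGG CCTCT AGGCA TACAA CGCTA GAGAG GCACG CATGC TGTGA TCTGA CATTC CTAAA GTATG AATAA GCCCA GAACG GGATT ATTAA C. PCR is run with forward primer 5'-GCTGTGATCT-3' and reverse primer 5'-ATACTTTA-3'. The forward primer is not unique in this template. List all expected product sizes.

159 bp, 26 bp

The forward primer GCTGTGATCT matches the top strand at positions 1–10, 134–143.
The reverse primer's reverse complement is TAAAGTAT, matching at positions 152–159.
Each forward site pairs with the reverse site to give a product ending at position 159: sizes 159, 26 bp.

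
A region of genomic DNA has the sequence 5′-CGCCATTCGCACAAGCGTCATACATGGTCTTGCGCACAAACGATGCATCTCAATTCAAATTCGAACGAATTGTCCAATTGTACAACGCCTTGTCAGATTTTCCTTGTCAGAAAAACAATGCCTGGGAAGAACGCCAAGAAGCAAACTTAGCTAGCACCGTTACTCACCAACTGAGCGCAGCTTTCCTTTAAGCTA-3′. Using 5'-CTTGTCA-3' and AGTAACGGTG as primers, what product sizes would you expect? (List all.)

The forward primer CTTGTCA matches the top strand at positions 89–95, 103–109.
The reverse primer's reverse complement is CACCGTTACT, matching at positions 155–164.
Each forward site pairs with the reverse site to give a product ending at position 164: sizes 76, 62 bp.

76 bp, 62 bp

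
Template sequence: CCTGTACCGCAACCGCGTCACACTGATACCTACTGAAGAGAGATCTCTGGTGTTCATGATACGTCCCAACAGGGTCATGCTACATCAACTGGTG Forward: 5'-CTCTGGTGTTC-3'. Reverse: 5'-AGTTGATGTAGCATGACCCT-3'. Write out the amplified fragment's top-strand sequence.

5'-CTCTGGTGTTCATGATACGTCCCAACAGGGTCATGCTACATCAACT-3'

Scanning the template, CTCTGGTGTTC occurs at positions 45–55; this primer anneals to the bottom strand there with its 3' end pointing downstream.
The reverse primer's reverse complement is AGGGTCATGCTACATCAACT, which matches the template at positions 71–90.
The product is the template from position 45 through 90 (46 bp).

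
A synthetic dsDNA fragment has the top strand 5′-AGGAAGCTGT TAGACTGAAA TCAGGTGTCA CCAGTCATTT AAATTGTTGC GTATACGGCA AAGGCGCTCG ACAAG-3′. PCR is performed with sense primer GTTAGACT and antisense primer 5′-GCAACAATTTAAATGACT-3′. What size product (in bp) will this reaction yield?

42 bp

The forward primer matches the template at positions 9–16.
Taking the reverse complement of GCAACAATTTAAATGACT gives AGTCATTTAAATTGTTGC, found at positions 33–50 on the template; the primer anneals here to the top strand with its 3' end pointing upstream.
The product runs from position 9 to position 50, so its length is 50 − 9 + 1 = 42 bp.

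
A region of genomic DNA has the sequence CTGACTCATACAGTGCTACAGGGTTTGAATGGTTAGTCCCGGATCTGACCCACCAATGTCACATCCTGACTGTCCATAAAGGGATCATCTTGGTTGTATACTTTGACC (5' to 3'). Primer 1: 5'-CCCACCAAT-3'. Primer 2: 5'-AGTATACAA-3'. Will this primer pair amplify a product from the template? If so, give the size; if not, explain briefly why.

Primer 1 (CCCACCAAT) matches the top strand at positions 49–57; it acts as a forward primer.
Primer 2's reverse complement is TTGTATACT, matching the top strand at positions 94–102; it acts as a reverse primer.
The 3' ends face each other across positions 49–102, giving a 54 bp product.

Yes — a 54 bp product.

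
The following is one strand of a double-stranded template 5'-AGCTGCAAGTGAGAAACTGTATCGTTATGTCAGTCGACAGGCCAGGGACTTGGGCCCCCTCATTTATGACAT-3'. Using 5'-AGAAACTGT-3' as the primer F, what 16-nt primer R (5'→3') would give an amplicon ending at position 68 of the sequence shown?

5'-CATAAATGAGGGGGCC-3'

The forward primer binds at positions 12–20; the product's 3' end on the top strand is position 68.
The reverse primer anneals to the top strand over positions 53–68, i.e. to GGCCCCCTCATTTATG.
Its sequence written 5'→3' is the reverse complement: CATAAATGAGGGGGCC.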